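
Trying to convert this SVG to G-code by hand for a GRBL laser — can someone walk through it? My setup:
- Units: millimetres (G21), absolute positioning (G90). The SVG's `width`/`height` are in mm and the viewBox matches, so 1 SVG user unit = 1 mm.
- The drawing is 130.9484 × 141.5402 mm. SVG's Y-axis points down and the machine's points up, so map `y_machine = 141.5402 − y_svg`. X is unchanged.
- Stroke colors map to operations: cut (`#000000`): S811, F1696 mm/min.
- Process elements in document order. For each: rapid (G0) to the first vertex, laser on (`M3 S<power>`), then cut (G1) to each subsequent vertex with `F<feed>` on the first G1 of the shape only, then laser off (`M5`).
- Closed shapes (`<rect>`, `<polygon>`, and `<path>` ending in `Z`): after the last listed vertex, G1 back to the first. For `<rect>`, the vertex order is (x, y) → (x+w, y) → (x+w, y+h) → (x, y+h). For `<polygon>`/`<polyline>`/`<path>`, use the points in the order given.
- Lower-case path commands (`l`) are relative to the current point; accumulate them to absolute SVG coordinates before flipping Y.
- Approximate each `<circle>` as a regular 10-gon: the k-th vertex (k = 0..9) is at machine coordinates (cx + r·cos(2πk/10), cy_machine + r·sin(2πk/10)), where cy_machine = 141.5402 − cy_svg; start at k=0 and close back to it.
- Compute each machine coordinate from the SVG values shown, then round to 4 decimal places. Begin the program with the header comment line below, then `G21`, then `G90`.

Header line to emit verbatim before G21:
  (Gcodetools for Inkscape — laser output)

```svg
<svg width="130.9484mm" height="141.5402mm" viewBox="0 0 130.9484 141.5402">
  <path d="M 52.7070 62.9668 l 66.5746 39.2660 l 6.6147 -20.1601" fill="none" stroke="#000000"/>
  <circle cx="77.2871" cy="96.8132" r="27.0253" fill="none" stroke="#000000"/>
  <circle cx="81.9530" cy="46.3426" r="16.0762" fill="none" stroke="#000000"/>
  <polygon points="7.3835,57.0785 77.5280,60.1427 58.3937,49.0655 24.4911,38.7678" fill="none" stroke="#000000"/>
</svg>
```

viewBox `0 0 130.9484 141.5402` with mm width/height → 1 unit = 1 mm. Flip: y_m = 141.5402 − y_svg.

**Shape 1** — `<path>` open polyline, stroke `#000000` → cut (S811, F1696). Machine vertices: (52.7070,78.5734) → (119.2816,39.3074) → (125.8963,59.4675). Open path.

**Shape 2** — `<circle>` circle, stroke `#000000` → cut (S811, F1696). Machine vertices: (104.3124,44.7270) → (99.1510,60.6121) → (85.6384,70.4296) → (68.9358,70.4296) → (55.4232,60.6121) → (50.2618,44.7270) → (55.4232,28.8419) → (68.9358,19.0244) → (85.6384,19.0244) → (99.1510,28.8419) → (104.3124,44.7270). Closed: final G1 returns to the first vertex.

**Shape 3** — `<circle>` circle, stroke `#000000` → cut (S811, F1696). Machine vertices: (98.0292,95.1976) → (94.9589,104.6470) → (86.9208,110.4870) → (76.9852,110.4870) → (68.9471,104.6470) → (65.8768,95.1976) → (68.9471,85.7482) → (76.9852,79.9082) → (86.9208,79.9082) → (94.9589,85.7482) → (98.0292,95.1976). Closed: final G1 returns to the first vertex.

**Shape 4** — `<polygon>` closed polygon, stroke `#000000` → cut (S811, F1696). Machine vertices: (7.3835,84.4617) → (77.5280,81.3975) → (58.3937,92.4747) → (24.4911,102.7724) → (7.3835,84.4617). Closed: final G1 returns to the first vertex.

(Gcodetools for Inkscape — laser output)
G21
G90
G0 X52.7070 Y78.5734
M3 S811
G1 X119.2816 Y39.3074 F1696
G1 X125.8963 Y59.4675
M5
G0 X104.3124 Y44.7270
M3 S811
G1 X99.1510 Y60.6121 F1696
G1 X85.6384 Y70.4296
G1 X68.9358 Y70.4296
G1 X55.4232 Y60.6121
G1 X50.2618 Y44.7270
G1 X55.4232 Y28.8419
G1 X68.9358 Y19.0244
G1 X85.6384 Y19.0244
G1 X99.1510 Y28.8419
G1 X104.3124 Y44.7270
M5
G0 X98.0292 Y95.1976
M3 S811
G1 X94.9589 Y104.6470 F1696
G1 X86.9208 Y110.4870
G1 X76.9852 Y110.4870
G1 X68.9471 Y104.6470
G1 X65.8768 Y95.1976
G1 X68.9471 Y85.7482
G1 X76.9852 Y79.9082
G1 X86.9208 Y79.9082
G1 X94.9589 Y85.7482
G1 X98.0292 Y95.1976
M5
G0 X7.3835 Y84.4617
M3 S811
G1 X77.5280 Y81.3975 F1696
G1 X58.3937 Y92.4747
G1 X24.4911 Y102.7724
G1 X7.3835 Y84.4617
M5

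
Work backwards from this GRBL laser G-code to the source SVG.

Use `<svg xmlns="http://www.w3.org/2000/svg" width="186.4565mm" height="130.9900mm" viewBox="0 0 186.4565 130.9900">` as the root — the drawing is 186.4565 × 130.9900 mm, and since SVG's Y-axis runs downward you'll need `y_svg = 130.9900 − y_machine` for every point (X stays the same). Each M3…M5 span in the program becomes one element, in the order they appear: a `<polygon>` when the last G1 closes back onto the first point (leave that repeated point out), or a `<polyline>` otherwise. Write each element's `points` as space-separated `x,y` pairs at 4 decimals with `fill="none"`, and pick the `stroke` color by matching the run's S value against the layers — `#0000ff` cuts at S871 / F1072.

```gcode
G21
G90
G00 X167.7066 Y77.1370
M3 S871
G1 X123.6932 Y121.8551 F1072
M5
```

y_svg = 130.9900 − y_m. Every run uses S871, so all elements get stroke `#0000ff` (cut).

[1] open run; points: 167.7066,53.8530 123.6932,9.1349

<svg xmlns="http://www.w3.org/2000/svg" width="186.4565mm" height="130.9900mm" viewBox="0 0 186.4565 130.9900">
  <polyline points="167.7066,53.8530 123.6932,9.1349" fill="none" stroke="#0000ff"/>
</svg>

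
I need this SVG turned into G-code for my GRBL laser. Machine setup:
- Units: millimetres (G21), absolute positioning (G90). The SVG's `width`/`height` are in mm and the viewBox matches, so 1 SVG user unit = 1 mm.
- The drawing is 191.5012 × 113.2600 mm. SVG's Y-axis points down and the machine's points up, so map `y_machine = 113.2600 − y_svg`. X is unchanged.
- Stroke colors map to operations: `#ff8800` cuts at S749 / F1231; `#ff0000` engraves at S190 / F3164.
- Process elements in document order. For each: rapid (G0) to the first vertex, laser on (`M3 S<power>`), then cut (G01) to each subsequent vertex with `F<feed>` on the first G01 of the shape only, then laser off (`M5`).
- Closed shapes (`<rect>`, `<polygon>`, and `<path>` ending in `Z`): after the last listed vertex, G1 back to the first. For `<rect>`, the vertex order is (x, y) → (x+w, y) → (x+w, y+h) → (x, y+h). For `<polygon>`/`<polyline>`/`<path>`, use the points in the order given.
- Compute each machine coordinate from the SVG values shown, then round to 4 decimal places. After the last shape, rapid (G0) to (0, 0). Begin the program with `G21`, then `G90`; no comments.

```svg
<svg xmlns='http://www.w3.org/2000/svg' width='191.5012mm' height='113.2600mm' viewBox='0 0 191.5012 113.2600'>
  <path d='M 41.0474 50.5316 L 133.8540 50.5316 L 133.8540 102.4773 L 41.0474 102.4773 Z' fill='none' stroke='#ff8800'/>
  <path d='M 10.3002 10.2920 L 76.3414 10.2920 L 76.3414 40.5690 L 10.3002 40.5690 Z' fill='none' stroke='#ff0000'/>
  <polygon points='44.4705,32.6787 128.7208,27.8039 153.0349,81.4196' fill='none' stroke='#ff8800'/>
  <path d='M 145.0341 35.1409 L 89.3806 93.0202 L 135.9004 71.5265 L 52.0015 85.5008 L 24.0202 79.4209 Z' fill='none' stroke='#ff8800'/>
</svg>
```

G21
G90
G0 X41.0474 Y62.7284
M3 S749
G01 X133.8540 Y62.7284 F1231
G01 X133.8540 Y10.7827
G01 X41.0474 Y10.7827
G01 X41.0474 Y62.7284
M5
G0 X10.3002 Y102.9680
M3 S190
G01 X76.3414 Y102.9680 F3164
G01 X76.3414 Y72.6910
G01 X10.3002 Y72.6910
G01 X10.3002 Y102.9680
M5
G0 X44.4705 Y80.5813
M3 S749
G01 X128.7208 Y85.4561 F1231
G01 X153.0349 Y31.8404
G01 X44.4705 Y80.5813
M5
G0 X145.0341 Y78.1191
M3 S749
G01 X89.3806 Y20.2398 F1231
G01 X135.9004 Y41.7335
G01 X52.0015 Y27.7592
G01 X24.0202 Y33.8391
G01 X145.0341 Y78.1191
M5
G0 X0.0000 Y0.0000

viewBox `0 0 191.5012 113.2600` with mm width/height → 1 unit = 1 mm. Flip: y_m = 113.2600 − y_svg.

**Shape 1** — `<path>` rectangle, stroke `#ff8800` → cut (S749, F1231). Machine vertices: (41.0474,62.7284) → (133.8540,62.7284) → (133.8540,10.7827) → (41.0474,10.7827) → (41.0474,62.7284). Closed: final G1 returns to the first vertex.

**Shape 2** — `<path>` rectangle, stroke `#ff0000` → engrave (S190, F3164). Machine vertices: (10.3002,102.9680) → (76.3414,102.9680) → (76.3414,72.6910) → (10.3002,72.6910) → (10.3002,102.9680). Closed: final G1 returns to the first vertex.

**Shape 3** — `<polygon>` closed polygon, stroke `#ff8800` → cut (S749, F1231). Machine vertices: (44.4705,80.5813) → (128.7208,85.4561) → (153.0349,31.8404) → (44.4705,80.5813). Closed: final G1 returns to the first vertex.

**Shape 4** — `<path>` closed polygon, stroke `#ff8800` → cut (S749, F1231). Machine vertices: (145.0341,78.1191) → (89.3806,20.2398) → (135.9004,41.7335) → (52.0015,27.7592) → (24.0202,33.8391) → (145.0341,78.1191). Closed: final G1 returns to the first vertex.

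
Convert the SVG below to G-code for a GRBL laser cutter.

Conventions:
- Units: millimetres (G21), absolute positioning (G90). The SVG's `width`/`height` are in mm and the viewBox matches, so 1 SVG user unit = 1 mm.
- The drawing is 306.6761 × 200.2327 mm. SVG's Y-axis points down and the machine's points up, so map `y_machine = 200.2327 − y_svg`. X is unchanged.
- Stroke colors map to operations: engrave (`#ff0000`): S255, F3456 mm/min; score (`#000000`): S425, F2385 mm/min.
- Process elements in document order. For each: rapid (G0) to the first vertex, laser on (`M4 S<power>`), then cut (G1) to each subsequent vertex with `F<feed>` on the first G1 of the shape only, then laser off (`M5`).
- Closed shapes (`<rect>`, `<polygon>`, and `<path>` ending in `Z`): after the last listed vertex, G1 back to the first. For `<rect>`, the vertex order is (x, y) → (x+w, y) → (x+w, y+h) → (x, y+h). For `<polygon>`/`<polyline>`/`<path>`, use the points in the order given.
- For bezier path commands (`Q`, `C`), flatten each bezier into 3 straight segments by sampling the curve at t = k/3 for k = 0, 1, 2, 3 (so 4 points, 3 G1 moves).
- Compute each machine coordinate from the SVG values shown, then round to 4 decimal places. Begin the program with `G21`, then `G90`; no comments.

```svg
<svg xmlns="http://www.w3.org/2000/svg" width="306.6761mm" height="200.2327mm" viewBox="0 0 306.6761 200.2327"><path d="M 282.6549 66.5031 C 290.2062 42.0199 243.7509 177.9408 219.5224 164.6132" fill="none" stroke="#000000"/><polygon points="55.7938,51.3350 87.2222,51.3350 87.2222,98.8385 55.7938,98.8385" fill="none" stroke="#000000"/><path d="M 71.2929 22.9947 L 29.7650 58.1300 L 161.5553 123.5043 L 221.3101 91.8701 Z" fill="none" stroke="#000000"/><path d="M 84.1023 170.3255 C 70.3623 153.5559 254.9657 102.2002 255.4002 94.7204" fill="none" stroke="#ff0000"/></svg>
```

G21
G90
G0 X282.6549 Y133.7296
M4 S425
G1 X275.0275 Y116.2134 F2385
G1 X248.3364 Y60.5728
G1 X219.5224 Y35.6195
M5
G0 X55.7938 Y148.8977
M4 S425
G1 X87.2222 Y148.8977 F2385
G1 X87.2222 Y101.3942
G1 X55.7938 Y101.3942
G1 X55.7938 Y148.8977
M5
G0 X71.2929 Y177.2380
M4 S425
G1 X29.7650 Y142.1027 F2385
G1 X161.5553 Y76.7284
G1 X221.3101 Y108.3626
G1 X71.2929 Y177.2380
M5
G0 X84.1023 Y29.9072
M4 S255
G1 X122.3096 Y55.2995 F3456
G1 X207.7432 Y86.3132
G1 X255.4002 Y105.5123
M5

Since the viewBox matches the mm dimensions, user units are millimetres directly. The only transform is the Y-flip y_m = 200.2327 − y_svg.

Shape 1 is a cubic bezier drawn with `<path>`. Its stroke #000000 means score at S425, F2385. After flipping Y the toolpath is (282.6549,133.7296) → (275.0275,116.2134) → (248.3364,60.5728) → (219.5224,35.6195).

Shape 2 is a rectangle drawn with `<polygon>`. Its stroke #000000 means score at S425, F2385. After flipping Y the toolpath is (55.7938,148.8977) → (87.2222,148.8977) → (87.2222,101.3942) → (55.7938,101.3942) → (55.7938,148.8977), returning to the start.

Shape 3 is a closed polygon drawn with `<path>`. Its stroke #000000 means score at S425, F2385. After flipping Y the toolpath is (71.2929,177.2380) → (29.7650,142.1027) → (161.5553,76.7284) → (221.3101,108.3626) → (71.2929,177.2380), returning to the start.

Shape 4 is a cubic bezier drawn with `<path>`. Its stroke #ff0000 means engrave at S255, F3456. After flipping Y the toolpath is (84.1023,29.9072) → (122.3096,55.2995) → (207.7432,86.3132) → (255.4002,105.5123).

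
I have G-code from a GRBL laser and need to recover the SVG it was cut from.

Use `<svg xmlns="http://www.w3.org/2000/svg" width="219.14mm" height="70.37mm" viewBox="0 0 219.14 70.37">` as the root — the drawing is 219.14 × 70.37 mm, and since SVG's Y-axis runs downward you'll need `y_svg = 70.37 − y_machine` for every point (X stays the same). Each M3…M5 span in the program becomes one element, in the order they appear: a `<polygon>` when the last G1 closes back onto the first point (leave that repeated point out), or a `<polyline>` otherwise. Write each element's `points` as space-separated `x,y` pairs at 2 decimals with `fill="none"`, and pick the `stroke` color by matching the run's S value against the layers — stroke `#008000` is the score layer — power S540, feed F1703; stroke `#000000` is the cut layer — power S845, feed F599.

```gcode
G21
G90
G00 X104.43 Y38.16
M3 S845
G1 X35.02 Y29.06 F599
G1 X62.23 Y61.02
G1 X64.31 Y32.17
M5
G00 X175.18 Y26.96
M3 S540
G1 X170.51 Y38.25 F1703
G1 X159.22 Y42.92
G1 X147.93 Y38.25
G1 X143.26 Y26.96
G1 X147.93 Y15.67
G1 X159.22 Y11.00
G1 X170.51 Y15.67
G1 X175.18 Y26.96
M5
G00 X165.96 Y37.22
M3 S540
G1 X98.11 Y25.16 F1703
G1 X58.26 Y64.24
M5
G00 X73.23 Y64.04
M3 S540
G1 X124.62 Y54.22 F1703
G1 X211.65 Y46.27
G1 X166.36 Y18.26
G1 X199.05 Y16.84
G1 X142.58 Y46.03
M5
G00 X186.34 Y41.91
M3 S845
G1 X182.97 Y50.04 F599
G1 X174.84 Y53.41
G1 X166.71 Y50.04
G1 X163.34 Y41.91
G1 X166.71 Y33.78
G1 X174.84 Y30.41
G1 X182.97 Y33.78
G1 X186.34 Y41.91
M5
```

Machine Y-up, SVG Y-down with viewBox height 70.37, so y_svg = 70.37 − y_machine; X carries over.

Run 1: S845 ⇒ cut layer `#000000`. The run is open, so emit a `<polyline>` with points (Y-flipped): 104.43,32.21 35.02,41.31 62.23,9.35 64.31,38.20.

Run 2: the run's S540 means `#008000` (score). The run returns to its start, so emit a `<polygon>` with points (Y-flipped): 175.18,43.41 170.51,32.12 159.22,27.45 147.93,32.12 143.26,43.41 147.93,54.70 159.22,59.37 170.51,54.70.

Run 3: S540 ⇒ score layer `#008000`. The run is open, so emit a `<polyline>` with points (Y-flipped): 165.96,33.15 98.11,45.21 58.26,6.13.

Run 4: S540 ⇒ score layer `#008000`. The run is open, so emit a `<polyline>` with points (Y-flipped): 73.23,6.33 124.62,16.15 211.65,24.10 166.36,52.11 199.05,53.53 142.58,24.34.

Run 5: the run's S845 means `#000000` (cut). The run returns to its start, so emit a `<polygon>` with points (Y-flipped): 186.34,28.46 182.97,20.33 174.84,16.96 166.71,20.33 163.34,28.46 166.71,36.59 174.84,39.96 182.97,36.59.

<svg xmlns="http://www.w3.org/2000/svg" width="219.14mm" height="70.37mm" viewBox="0 0 219.14 70.37">
  <polyline points="104.43,32.21 35.02,41.31 62.23,9.35 64.31,38.20" fill="none" stroke="#000000"/>
  <polygon points="175.18,43.41 170.51,32.12 159.22,27.45 147.93,32.12 143.26,43.41 147.93,54.70 159.22,59.37 170.51,54.70" fill="none" stroke="#008000"/>
  <polyline points="165.96,33.15 98.11,45.21 58.26,6.13" fill="none" stroke="#008000"/>
  <polyline points="73.23,6.33 124.62,16.15 211.65,24.10 166.36,52.11 199.05,53.53 142.58,24.34" fill="none" stroke="#008000"/>
  <polygon points="186.34,28.46 182.97,20.33 174.84,16.96 166.71,20.33 163.34,28.46 166.71,36.59 174.84,39.96 182.97,36.59" fill="none" stroke="#000000"/>
</svg>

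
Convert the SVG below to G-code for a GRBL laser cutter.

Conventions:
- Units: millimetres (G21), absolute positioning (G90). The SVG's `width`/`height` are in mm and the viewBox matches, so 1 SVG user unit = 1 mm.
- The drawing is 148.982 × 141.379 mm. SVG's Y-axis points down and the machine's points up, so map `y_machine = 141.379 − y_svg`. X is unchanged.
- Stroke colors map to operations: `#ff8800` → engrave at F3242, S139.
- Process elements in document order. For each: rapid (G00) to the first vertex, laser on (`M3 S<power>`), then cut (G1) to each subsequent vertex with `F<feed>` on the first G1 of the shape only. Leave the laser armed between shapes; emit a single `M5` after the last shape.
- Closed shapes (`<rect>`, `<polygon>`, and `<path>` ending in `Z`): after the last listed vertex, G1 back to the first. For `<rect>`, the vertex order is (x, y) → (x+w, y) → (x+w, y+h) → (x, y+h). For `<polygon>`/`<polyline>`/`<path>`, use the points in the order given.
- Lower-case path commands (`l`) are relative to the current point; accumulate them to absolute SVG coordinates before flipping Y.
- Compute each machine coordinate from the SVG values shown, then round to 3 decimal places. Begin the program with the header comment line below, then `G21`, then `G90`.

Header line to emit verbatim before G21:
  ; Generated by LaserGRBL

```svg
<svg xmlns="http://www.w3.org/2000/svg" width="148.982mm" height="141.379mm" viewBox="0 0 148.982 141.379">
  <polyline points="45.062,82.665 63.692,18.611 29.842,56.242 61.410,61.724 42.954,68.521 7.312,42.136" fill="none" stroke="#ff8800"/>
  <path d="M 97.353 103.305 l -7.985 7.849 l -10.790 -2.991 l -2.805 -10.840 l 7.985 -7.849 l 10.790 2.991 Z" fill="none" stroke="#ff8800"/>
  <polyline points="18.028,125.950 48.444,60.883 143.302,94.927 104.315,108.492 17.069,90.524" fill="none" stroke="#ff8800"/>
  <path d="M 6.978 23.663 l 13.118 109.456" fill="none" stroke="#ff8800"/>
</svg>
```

Since the viewBox matches the mm dimensions, user units are millimetres directly. The only transform is the Y-flip y_m = 141.379 − y_svg.

Shape 1 is a open polyline drawn with `<polyline>`. Its stroke #ff8800 means engrave at S139, F3242. After flipping Y the toolpath is (45.062,58.714) → (63.692,122.768) → (29.842,85.137) → (61.410,79.655) → (42.954,72.858) → (7.312,99.243).

Shape 2 is a regular polygon drawn with `<path>`. Its stroke #ff8800 means engrave at S139, F3242. After flipping Y the toolpath is (97.353,38.074) → (89.368,30.225) → (78.578,33.216) → (75.773,44.056) → (83.758,51.905) → (94.548,48.914) → (97.353,38.074), returning to the start.

Shape 3 is a open polyline drawn with `<polyline>`. Its stroke #ff8800 means engrave at S139, F3242. After flipping Y the toolpath is (18.028,15.429) → (48.444,80.496) → (143.302,46.452) → (104.315,32.887) → (17.069,50.855).

Shape 4 is a line segment drawn with `<path>`. Its stroke #ff8800 means engrave at S139, F3242. After flipping Y the toolpath is (6.978,117.716) → (20.096,8.260).

; Generated by LaserGRBL
G21
G90
G00 X45.062 Y58.714
M3 S139
G1 X63.692 Y122.768 F3242
G1 X29.842 Y85.137
G1 X61.410 Y79.655
G1 X42.954 Y72.858
G1 X7.312 Y99.243
G00 X97.353 Y38.074
M3 S139
G1 X89.368 Y30.225 F3242
G1 X78.578 Y33.216
G1 X75.773 Y44.056
G1 X83.758 Y51.905
G1 X94.548 Y48.914
G1 X97.353 Y38.074
G00 X18.028 Y15.429
M3 S139
G1 X48.444 Y80.496 F3242
G1 X143.302 Y46.452
G1 X104.315 Y32.887
G1 X17.069 Y50.855
G00 X6.978 Y117.716
M3 S139
G1 X20.096 Y8.260 F3242
M5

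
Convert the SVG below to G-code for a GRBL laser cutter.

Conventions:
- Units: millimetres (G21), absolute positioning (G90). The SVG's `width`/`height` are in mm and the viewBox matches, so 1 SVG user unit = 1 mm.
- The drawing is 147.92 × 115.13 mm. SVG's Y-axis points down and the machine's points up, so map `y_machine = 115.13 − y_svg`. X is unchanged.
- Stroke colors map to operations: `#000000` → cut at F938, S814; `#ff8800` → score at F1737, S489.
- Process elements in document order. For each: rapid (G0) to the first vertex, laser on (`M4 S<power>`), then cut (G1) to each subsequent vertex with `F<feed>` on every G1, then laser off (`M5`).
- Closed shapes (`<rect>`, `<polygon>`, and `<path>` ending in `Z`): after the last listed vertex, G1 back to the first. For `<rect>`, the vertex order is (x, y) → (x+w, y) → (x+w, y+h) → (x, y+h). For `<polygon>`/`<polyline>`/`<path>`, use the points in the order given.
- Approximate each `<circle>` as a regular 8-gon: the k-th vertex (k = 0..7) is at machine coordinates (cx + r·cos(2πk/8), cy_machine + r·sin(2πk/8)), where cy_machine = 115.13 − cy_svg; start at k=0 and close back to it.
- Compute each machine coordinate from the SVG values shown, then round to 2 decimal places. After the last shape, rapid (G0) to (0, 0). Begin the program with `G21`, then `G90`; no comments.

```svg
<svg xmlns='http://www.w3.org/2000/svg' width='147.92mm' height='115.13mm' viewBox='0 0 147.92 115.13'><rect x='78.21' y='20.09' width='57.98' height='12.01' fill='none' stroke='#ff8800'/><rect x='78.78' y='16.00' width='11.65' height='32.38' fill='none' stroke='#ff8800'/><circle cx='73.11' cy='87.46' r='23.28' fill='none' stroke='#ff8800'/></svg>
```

G21
G90
G0 X78.21 Y95.04
M4 S489
G1 X136.19 Y95.04 F1737
G1 X136.19 Y83.03 F1737
G1 X78.21 Y83.03 F1737
G1 X78.21 Y95.04 F1737
M5
G0 X78.78 Y99.13
M4 S489
G1 X90.43 Y99.13 F1737
G1 X90.43 Y66.75 F1737
G1 X78.78 Y66.75 F1737
G1 X78.78 Y99.13 F1737
M5
G0 X96.39 Y27.67
M4 S489
G1 X89.57 Y44.13 F1737
G1 X73.11 Y50.95 F1737
G1 X56.65 Y44.13 F1737
G1 X49.83 Y27.67 F1737
G1 X56.65 Y11.21 F1737
G1 X73.11 Y4.39 F1737
G1 X89.57 Y11.21 F1737
G1 X96.39 Y27.67 F1737
M5
G0 X0.00 Y0.00

1 u = 1 mm; y_m = 115.13 − y.

[1] `<rect>` rectangle, #ff8800→score S489 F1737: (78.21,95.04) → (136.19,95.04) → (136.19,83.03) → (78.21,83.03) → (78.21,95.04) (closed)

[2] `<rect>` rectangle, #ff8800→score S489 F1737: (78.78,99.13) → (90.43,99.13) → (90.43,66.75) → (78.78,66.75) → (78.78,99.13) (closed)

[3] `<circle>` circle, #ff8800→score S489 F1737: (96.39,27.67) → (89.57,44.13) → (73.11,50.95) → (56.65,44.13) → (49.83,27.67) → (56.65,11.21) → (73.11,4.39) → (89.57,11.21) → (96.39,27.67) (closed)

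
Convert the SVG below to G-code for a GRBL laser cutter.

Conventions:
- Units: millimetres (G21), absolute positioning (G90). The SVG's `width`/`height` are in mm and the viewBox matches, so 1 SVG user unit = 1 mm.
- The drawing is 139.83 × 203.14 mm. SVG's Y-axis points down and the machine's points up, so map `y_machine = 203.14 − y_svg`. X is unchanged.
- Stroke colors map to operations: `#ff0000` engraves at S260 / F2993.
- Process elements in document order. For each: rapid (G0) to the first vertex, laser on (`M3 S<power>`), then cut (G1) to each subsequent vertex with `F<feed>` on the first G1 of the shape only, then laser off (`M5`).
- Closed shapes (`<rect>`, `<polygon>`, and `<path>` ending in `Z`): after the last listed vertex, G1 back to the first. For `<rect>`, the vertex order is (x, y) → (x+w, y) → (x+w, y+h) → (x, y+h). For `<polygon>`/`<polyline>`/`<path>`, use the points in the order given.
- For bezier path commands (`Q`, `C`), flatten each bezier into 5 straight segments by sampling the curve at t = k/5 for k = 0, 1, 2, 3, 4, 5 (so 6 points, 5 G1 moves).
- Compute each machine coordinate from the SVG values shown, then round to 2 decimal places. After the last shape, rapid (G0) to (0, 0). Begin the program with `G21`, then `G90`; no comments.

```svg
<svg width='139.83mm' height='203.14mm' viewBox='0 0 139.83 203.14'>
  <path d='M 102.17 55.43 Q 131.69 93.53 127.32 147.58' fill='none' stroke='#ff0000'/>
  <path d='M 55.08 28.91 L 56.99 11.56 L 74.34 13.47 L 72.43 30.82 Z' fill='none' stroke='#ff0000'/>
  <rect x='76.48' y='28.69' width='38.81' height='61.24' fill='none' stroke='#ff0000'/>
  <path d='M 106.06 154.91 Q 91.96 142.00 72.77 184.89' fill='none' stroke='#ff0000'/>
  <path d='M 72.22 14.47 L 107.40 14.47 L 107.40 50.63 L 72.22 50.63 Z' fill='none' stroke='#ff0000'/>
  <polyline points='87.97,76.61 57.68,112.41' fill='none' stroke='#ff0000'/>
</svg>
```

Since the viewBox matches the mm dimensions, user units are millimetres directly. The only transform is the Y-flip y_m = 203.14 − y_svg.

Shape 1 is a quadratic bezier drawn with `<path>`. Its stroke #ff0000 means engrave at S260, F2993. After flipping Y the toolpath is (102.17,147.71) → (112.62,131.83) → (120.36,114.68) → (125.39,96.25) → (127.71,76.54) → (127.32,55.56).

Shape 2 is a regular polygon drawn with `<path>`. Its stroke #ff0000 means engrave at S260, F2993. After flipping Y the toolpath is (55.08,174.23) → (56.99,191.58) → (74.34,189.67) → (72.43,172.32) → (55.08,174.23), returning to the start.

Shape 3 is a rectangle drawn with `<rect>`. Its stroke #ff0000 means engrave at S260, F2993. After flipping Y the toolpath is (76.48,174.45) → (115.29,174.45) → (115.29,113.21) → (76.48,113.21) → (76.48,174.45), returning to the start.

Shape 4 is a quadratic bezier drawn with `<path>`. Its stroke #ff0000 means engrave at S260, F2993. After flipping Y the toolpath is (106.06,48.23) → (100.22,51.16) → (93.97,49.63) → (87.31,43.63) → (80.24,33.17) → (72.77,18.25).

Shape 5 is a rectangle drawn with `<path>`. Its stroke #ff0000 means engrave at S260, F2993. After flipping Y the toolpath is (72.22,188.67) → (107.40,188.67) → (107.40,152.51) → (72.22,152.51) → (72.22,188.67), returning to the start.

Shape 6 is a line segment drawn with `<polyline>`. Its stroke #ff0000 means engrave at S260, F2993. After flipping Y the toolpath is (87.97,126.53) → (57.68,90.73).

G21
G90
G0 X102.17 Y147.71
M3 S260
G1 X112.62 Y131.83 F2993
G1 X120.36 Y114.68
G1 X125.39 Y96.25
G1 X127.71 Y76.54
G1 X127.32 Y55.56
M5
G0 X55.08 Y174.23
M3 S260
G1 X56.99 Y191.58 F2993
G1 X74.34 Y189.67
G1 X72.43 Y172.32
G1 X55.08 Y174.23
M5
G0 X76.48 Y174.45
M3 S260
G1 X115.29 Y174.45 F2993
G1 X115.29 Y113.21
G1 X76.48 Y113.21
G1 X76.48 Y174.45
M5
G0 X106.06 Y48.23
M3 S260
G1 X100.22 Y51.16 F2993
G1 X93.97 Y49.63
G1 X87.31 Y43.63
G1 X80.24 Y33.17
G1 X72.77 Y18.25
M5
G0 X72.22 Y188.67
M3 S260
G1 X107.40 Y188.67 F2993
G1 X107.40 Y152.51
G1 X72.22 Y152.51
G1 X72.22 Y188.67
M5
G0 X87.97 Y126.53
M3 S260
G1 X57.68 Y90.73 F2993
M5
G0 X0.00 Y0.00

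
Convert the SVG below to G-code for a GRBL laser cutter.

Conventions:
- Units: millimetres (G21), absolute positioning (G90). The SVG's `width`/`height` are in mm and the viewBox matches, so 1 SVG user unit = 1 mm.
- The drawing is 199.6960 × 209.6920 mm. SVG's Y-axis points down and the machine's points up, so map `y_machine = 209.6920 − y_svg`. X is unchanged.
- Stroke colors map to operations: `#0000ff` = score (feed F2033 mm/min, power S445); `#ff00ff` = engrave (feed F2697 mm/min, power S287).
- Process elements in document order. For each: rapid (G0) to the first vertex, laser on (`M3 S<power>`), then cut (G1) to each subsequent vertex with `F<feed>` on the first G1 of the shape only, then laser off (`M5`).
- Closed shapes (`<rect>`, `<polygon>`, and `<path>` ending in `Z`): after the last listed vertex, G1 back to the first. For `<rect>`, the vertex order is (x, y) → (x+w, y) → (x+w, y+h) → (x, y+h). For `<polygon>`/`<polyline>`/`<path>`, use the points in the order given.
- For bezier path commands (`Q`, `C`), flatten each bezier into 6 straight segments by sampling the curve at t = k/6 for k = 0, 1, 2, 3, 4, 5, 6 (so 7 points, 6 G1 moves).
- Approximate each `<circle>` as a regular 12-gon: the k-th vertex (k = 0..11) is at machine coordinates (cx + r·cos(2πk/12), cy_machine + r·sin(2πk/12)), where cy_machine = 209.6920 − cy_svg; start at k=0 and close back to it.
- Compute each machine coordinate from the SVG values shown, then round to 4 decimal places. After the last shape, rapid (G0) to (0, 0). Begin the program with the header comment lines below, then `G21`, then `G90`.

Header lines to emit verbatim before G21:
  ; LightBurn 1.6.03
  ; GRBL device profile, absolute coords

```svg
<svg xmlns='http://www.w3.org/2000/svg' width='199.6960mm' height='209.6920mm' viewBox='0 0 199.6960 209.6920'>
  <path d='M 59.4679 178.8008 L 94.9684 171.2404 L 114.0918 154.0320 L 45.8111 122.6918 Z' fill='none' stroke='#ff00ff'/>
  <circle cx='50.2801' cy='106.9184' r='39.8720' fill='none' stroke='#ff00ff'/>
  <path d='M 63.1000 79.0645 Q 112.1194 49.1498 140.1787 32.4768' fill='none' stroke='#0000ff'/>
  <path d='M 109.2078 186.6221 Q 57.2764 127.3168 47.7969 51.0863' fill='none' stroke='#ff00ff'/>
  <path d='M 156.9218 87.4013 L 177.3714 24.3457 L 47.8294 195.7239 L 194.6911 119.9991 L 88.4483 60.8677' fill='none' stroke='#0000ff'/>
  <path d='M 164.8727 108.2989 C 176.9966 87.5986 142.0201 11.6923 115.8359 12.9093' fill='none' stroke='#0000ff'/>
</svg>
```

; LightBurn 1.6.03
; GRBL device profile, absolute coords
G21
G90
G0 X59.4679 Y30.8912
M3 S287
G1 X94.9684 Y38.4516 F2697
G1 X114.0918 Y55.6600
G1 X45.8111 Y87.0002
G1 X59.4679 Y30.8912
M5
G0 X90.1521 Y102.7736
M3 S287
G1 X84.8103 Y122.7096 F2697
G1 X70.2161 Y137.3038
G1 X50.2801 Y142.6456
G1 X30.3441 Y137.3038
G1 X15.7499 Y122.7096
G1 X10.4081 Y102.7736
G1 X15.7499 Y82.8376
G1 X30.3441 Y68.2434
G1 X50.2801 Y62.9016
G1 X70.2161 Y68.2434
G1 X84.8103 Y82.8376
G1 X90.1521 Y102.7736
M5
G0 X63.1000 Y130.6275
M3 S445
G1 X78.8576 Y140.2312 F2033
G1 X93.4507 Y149.0993
G1 X106.8794 Y157.2318
G1 X119.1436 Y164.6286
G1 X130.2434 Y171.2897
G1 X140.1787 Y177.2152
M5
G0 X109.2078 Y23.0699
M3 S287
G1 X93.0766 Y43.3085 F2697
G1 X79.3037 Y64.4873
G1 X67.8894 Y86.6065
G1 X58.8334 Y109.6659
G1 X52.1360 Y133.6657
G1 X47.7969 Y158.6057
M5
G0 X156.9218 Y122.2907
M3 S445
G1 X177.3714 Y185.3463 F2033
G1 X47.8294 Y13.9681
G1 X194.6911 Y89.6929
G1 X88.4483 Y148.8243
M5
G0 X164.8727 Y101.3931
M3 S445
G1 X167.2684 Y115.7311 F2033
G1 X163.3666 Y135.5943
G1 X154.7198 Y157.3069
G1 X142.8808 Y177.1930
G1 X129.4019 Y191.5769
G1 X115.8359 Y196.7827
M5
G0 X0.0000 Y0.0000

viewBox `0 0 199.6960 209.6920` with mm width/height → 1 unit = 1 mm. Flip: y_m = 209.6920 − y_svg.

**Shape 1** — `<path>` closed polygon, stroke `#ff00ff` → engrave (S287, F2697). Machine vertices: (59.4679,30.8912) → (94.9684,38.4516) → (114.0918,55.6600) → (45.8111,87.0002) → (59.4679,30.8912). Closed: final G1 returns to the first vertex.

**Shape 2** — `<circle>` circle, stroke `#ff00ff` → engrave (S287, F2697). Machine vertices: (90.1521,102.7736) → (84.8103,122.7096) → (70.2161,137.3038) → (50.2801,142.6456) → (30.3441,137.3038) → (15.7499,122.7096) → (10.4081,102.7736) → (15.7499,82.8376) → (30.3441,68.2434) → (50.2801,62.9016) → (70.2161,68.2434) → (84.8103,82.8376) → (90.1521,102.7736). Closed: final G1 returns to the first vertex.

**Shape 3** — `<path>` quadratic bezier, stroke `#0000ff` → score (S445, F2033). Control points (SVG): P0=(63.1000,79.0645), P1=(112.1194,49.1498), P2=(140.1787,32.4768); sampled at t=k/6. Machine vertices: (63.1000,130.6275) → (78.8576,140.2312) → (93.4507,149.0993) → (106.8794,157.2318) → (119.1436,164.6286) → (130.2434,171.2897) → (140.1787,177.2152). Open path.

**Shape 4** — `<path>` quadratic bezier, stroke `#ff00ff` → engrave (S287, F2697). Control points (SVG): P0=(109.2078,186.6221), P1=(57.2764,127.3168), P2=(47.7969,51.0863); sampled at t=k/6. Machine vertices: (109.2078,23.0699) → (93.0766,43.3085) → (79.3037,64.4873) → (67.8894,86.6065) → (58.8334,109.6659) → (52.1360,133.6657) → (47.7969,158.6057). Open path.

**Shape 5** — `<path>` open polyline, stroke `#0000ff` → score (S445, F2033). Machine vertices: (156.9218,122.2907) → (177.3714,185.3463) → (47.8294,13.9681) → (194.6911,89.6929) → (88.4483,148.8243). Open path.

**Shape 6** — `<path>` cubic bezier, stroke `#0000ff` → score (S445, F2033). Control points (SVG): P0=(164.8727,108.2989), P1=(176.9966,87.5986), P2=(142.0201,11.6923), P3=(115.8359,12.9093); sampled at t=k/6. Machine vertices: (164.8727,101.3931) → (167.2684,115.7311) → (163.3666,135.5943) → (154.7198,157.3069) → (142.8808,177.1930) → (129.4019,191.5769) → (115.8359,196.7827). Open path.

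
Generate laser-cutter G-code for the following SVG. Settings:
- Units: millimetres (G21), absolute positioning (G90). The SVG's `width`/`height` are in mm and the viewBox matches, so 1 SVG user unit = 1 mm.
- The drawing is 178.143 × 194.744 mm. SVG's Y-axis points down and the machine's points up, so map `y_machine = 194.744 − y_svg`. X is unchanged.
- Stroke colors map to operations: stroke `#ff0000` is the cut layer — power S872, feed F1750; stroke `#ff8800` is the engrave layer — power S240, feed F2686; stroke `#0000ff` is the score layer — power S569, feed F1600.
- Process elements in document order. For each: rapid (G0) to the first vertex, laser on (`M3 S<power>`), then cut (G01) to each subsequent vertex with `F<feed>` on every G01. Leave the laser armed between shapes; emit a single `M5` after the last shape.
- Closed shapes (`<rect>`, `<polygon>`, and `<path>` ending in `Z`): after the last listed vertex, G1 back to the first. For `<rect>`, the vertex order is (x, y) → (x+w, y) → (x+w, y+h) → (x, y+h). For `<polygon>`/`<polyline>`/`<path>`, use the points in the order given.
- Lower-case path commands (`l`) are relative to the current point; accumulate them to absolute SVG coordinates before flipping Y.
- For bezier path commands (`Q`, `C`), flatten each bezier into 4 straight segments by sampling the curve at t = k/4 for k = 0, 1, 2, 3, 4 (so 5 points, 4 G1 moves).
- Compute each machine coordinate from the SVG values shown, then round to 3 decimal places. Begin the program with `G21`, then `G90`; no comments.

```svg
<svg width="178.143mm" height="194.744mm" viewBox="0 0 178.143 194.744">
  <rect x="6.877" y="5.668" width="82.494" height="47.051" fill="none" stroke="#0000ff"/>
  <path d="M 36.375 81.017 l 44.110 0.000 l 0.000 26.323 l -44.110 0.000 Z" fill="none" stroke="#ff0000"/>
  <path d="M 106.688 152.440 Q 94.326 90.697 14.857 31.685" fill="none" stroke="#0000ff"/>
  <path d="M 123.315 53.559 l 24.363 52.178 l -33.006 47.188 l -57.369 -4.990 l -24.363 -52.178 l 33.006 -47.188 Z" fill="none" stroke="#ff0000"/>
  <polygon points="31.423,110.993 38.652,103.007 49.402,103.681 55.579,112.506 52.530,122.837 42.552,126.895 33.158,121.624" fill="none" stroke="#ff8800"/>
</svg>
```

viewBox `0 0 178.143 194.744` with mm width/height → 1 unit = 1 mm. Flip: y_m = 194.744 − y_svg.

**Shape 1** — `<rect>` rectangle, stroke `#0000ff` → score (S569, F1600). Machine vertices: (6.877,189.076) → (89.371,189.076) → (89.371,142.025) → (6.877,142.025) → (6.877,189.076). Closed: final G1 returns to the first vertex.

**Shape 2** — `<path>` rectangle, stroke `#ff0000` → cut (S872, F1750). Machine vertices: (36.375,113.727) → (80.485,113.727) → (80.485,87.404) → (36.375,87.404) → (36.375,113.727). Closed: final G1 returns to the first vertex.

**Shape 3** — `<path>` quadratic bezier, stroke `#0000ff` → score (S569, F1600). Control points (SVG): P0=(106.688,152.440), P1=(94.326,90.697), P2=(14.857,31.685); sampled at t=k/4. Machine vertices: (106.688,42.304) → (96.313,73.005) → (77.549,103.364) → (50.397,133.382) → (14.857,163.059). Open path.

**Shape 4** — `<path>` regular polygon, stroke `#ff0000` → cut (S872, F1750). Machine vertices: (123.315,141.185) → (147.678,89.007) → (114.672,41.819) → (57.303,46.809) → (32.940,98.987) → (65.946,146.175) → (123.315,141.185). Closed: final G1 returns to the first vertex.

**Shape 5** — `<polygon>` regular polygon, stroke `#ff8800` → engrave (S240, F2686). Machine vertices: (31.423,83.751) → (38.652,91.737) → (49.402,91.063) → (55.579,82.238) → (52.530,71.907) → (42.552,67.849) → (33.158,73.120) → (31.423,83.751). Closed: final G1 returns to the first vertex.

G21
G90
G0 X6.877 Y189.076
M3 S569
G01 X89.371 Y189.076 F1600
G01 X89.371 Y142.025 F1600
G01 X6.877 Y142.025 F1600
G01 X6.877 Y189.076 F1600
G0 X36.375 Y113.727
M3 S872
G01 X80.485 Y113.727 F1750
G01 X80.485 Y87.404 F1750
G01 X36.375 Y87.404 F1750
G01 X36.375 Y113.727 F1750
G0 X106.688 Y42.304
M3 S569
G01 X96.313 Y73.005 F1600
G01 X77.549 Y103.364 F1600
G01 X50.397 Y133.382 F1600
G01 X14.857 Y163.059 F1600
G0 X123.315 Y141.185
M3 S872
G01 X147.678 Y89.007 F1750
G01 X114.672 Y41.819 F1750
G01 X57.303 Y46.809 F1750
G01 X32.940 Y98.987 F1750
G01 X65.946 Y146.175 F1750
G01 X123.315 Y141.185 F1750
G0 X31.423 Y83.751
M3 S240
G01 X38.652 Y91.737 F2686
G01 X49.402 Y91.063 F2686
G01 X55.579 Y82.238 F2686
G01 X52.530 Y71.907 F2686
G01 X42.552 Y67.849 F2686
G01 X33.158 Y73.120 F2686
G01 X31.423 Y83.751 F2686
M5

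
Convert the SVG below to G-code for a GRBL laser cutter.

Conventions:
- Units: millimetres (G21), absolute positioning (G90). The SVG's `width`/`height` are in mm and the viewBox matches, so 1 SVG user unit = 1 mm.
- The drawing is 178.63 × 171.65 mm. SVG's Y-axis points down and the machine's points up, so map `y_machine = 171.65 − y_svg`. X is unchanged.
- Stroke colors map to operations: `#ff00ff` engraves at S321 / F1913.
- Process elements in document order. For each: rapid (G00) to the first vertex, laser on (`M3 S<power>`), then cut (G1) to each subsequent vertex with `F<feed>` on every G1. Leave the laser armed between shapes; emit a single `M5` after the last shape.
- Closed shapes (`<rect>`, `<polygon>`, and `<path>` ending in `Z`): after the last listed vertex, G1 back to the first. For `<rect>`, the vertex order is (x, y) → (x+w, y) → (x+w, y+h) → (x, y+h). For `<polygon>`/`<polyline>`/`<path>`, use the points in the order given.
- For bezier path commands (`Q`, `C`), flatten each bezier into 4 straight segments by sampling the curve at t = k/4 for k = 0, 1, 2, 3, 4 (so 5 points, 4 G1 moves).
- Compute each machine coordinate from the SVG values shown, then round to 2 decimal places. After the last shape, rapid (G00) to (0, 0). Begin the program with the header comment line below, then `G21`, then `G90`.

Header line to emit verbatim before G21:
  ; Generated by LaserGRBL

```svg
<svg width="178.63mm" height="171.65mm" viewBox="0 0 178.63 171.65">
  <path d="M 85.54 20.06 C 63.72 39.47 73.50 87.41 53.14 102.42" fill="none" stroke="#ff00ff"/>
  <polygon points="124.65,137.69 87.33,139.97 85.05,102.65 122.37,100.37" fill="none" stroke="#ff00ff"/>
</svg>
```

Since the viewBox matches the mm dimensions, user units are millimetres directly. The only transform is the Y-flip y_m = 171.65 − y_svg.

Shape 1 is a cubic bezier drawn with `<path>`. Its stroke #ff00ff means engrave at S321, F1913. After flipping Y the toolpath is (85.54,151.59) → (74.14,132.64) → (68.79,108.76) → (63.72,85.70) → (53.14,69.23).

Shape 2 is a regular polygon drawn with `<polygon>`. Its stroke #ff00ff means engrave at S321, F1913. After flipping Y the toolpath is (124.65,33.96) → (87.33,31.68) → (85.05,69.00) → (122.37,71.28) → (124.65,33.96), returning to the start.

; Generated by LaserGRBL
G21
G90
G00 X85.54 Y151.59
M3 S321
G1 X74.14 Y132.64 F1913
G1 X68.79 Y108.76 F1913
G1 X63.72 Y85.70 F1913
G1 X53.14 Y69.23 F1913
G00 X124.65 Y33.96
M3 S321
G1 X87.33 Y31.68 F1913
G1 X85.05 Y69.00 F1913
G1 X122.37 Y71.28 F1913
G1 X124.65 Y33.96 F1913
M5
G00 X0.00 Y0.00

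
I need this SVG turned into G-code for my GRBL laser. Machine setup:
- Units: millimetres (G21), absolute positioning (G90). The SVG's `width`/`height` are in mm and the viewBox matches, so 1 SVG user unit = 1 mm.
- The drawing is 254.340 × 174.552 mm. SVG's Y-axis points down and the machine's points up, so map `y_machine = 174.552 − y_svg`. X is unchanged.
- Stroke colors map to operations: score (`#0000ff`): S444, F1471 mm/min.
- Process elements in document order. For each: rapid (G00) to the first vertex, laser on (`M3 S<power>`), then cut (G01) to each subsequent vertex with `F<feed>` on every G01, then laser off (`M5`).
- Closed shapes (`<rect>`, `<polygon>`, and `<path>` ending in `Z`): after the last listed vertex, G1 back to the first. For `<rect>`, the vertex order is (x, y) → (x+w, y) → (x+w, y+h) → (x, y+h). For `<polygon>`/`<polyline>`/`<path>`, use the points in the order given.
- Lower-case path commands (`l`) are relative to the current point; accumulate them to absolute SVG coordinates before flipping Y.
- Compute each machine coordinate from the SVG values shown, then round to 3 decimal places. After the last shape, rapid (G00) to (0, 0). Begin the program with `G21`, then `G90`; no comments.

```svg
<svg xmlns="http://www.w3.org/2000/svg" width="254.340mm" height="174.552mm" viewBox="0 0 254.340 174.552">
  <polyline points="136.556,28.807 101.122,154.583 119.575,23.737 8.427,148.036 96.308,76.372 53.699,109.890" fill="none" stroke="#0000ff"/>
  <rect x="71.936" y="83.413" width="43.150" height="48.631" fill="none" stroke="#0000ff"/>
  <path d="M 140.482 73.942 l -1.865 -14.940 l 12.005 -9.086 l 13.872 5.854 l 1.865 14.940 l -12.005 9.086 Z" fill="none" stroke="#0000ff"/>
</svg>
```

viewBox `0 0 254.340 174.552` with mm width/height → 1 unit = 1 mm. Flip: y_m = 174.552 − y_svg.

**Shape 1** — `<polyline>` open polyline, stroke `#0000ff` → score (S444, F1471). Machine vertices: (136.556,145.745) → (101.122,19.969) → (119.575,150.815) → (8.427,26.516) → (96.308,98.180) → (53.699,64.662). Open path.

**Shape 2** — `<rect>` rectangle, stroke `#0000ff` → score (S444, F1471). Machine vertices: (71.936,91.139) → (115.086,91.139) → (115.086,42.508) → (71.936,42.508) → (71.936,91.139). Closed: final G1 returns to the first vertex.

**Shape 3** — `<path>` regular polygon, stroke `#0000ff` → score (S444, F1471). Machine vertices: (140.482,100.610) → (138.617,115.550) → (150.622,124.636) → (164.494,118.782) → (166.359,103.842) → (154.354,94.756) → (140.482,100.610). Closed: final G1 returns to the first vertex.

G21
G90
G00 X136.556 Y145.745
M3 S444
G01 X101.122 Y19.969 F1471
G01 X119.575 Y150.815 F1471
G01 X8.427 Y26.516 F1471
G01 X96.308 Y98.180 F1471
G01 X53.699 Y64.662 F1471
M5
G00 X71.936 Y91.139
M3 S444
G01 X115.086 Y91.139 F1471
G01 X115.086 Y42.508 F1471
G01 X71.936 Y42.508 F1471
G01 X71.936 Y91.139 F1471
M5
G00 X140.482 Y100.610
M3 S444
G01 X138.617 Y115.550 F1471
G01 X150.622 Y124.636 F1471
G01 X164.494 Y118.782 F1471
G01 X166.359 Y103.842 F1471
G01 X154.354 Y94.756 F1471
G01 X140.482 Y100.610 F1471
M5
G00 X0.000 Y0.000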